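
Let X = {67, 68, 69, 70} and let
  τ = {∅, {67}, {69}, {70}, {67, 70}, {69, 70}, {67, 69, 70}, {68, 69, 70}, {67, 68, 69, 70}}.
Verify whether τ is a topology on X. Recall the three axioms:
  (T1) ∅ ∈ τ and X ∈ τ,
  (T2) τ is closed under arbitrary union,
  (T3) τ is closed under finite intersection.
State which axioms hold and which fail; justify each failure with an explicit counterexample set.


τ is NOT a topology on X.

Axiom (T1): ∅ ∈ τ? Yes; X ∈ τ? Yes.
Axiom (T2/T3): check pairwise unions and intersections of members of τ.
Counterexample for (T2): {67} ∪ {69} = {67, 69} ∉ τ. Therefore τ is NOT a topology.


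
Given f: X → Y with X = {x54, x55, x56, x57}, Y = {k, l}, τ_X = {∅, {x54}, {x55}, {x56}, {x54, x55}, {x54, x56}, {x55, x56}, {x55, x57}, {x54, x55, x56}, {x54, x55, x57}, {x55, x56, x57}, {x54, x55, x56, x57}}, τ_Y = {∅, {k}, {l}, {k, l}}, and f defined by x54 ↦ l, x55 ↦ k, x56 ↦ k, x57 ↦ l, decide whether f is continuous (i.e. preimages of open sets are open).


f is NOT continuous.

Compute f^{-1}(U) for each U ∈ τ_Y:
  U = ∅: f^{-1}(U) = ∅ ∈ τ_X ✓.
  U = {k}: f^{-1}(U) = {x55, x56} ∈ τ_X ✓.
  U = {l}: f^{-1}(U) = {x54, x57} ∉ τ_X ✗.
  U = {k, l}: f^{-1}(U) = {x54, x55, x56, x57} ∈ τ_X ✓.
Found U = {l} with f^{-1}(U) = {x54, x57} not in τ_X. Therefore f is NOT continuous.


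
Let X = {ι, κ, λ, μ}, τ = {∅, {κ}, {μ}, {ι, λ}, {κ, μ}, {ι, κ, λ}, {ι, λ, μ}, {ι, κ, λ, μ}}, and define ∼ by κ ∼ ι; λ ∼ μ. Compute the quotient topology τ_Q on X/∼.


X/∼ = {[ι=κ], [λ=μ]}; |τ_Q| = 2.

Equivalence classes: [ι=κ], [λ=μ].
Quotient map π: X → X/∼ sends ι ↦ [ι=κ], κ ↦ [ι=κ], λ ↦ [λ=μ], μ ↦ [λ=μ].
For each subset V ⊆ X/∼, compute π^{-1}(V) ⊆ X and check whether π^{-1}(V) ∈ τ. V is open in τ_Q iff π^{-1}(V) ∈ τ.
  V = {}: π^{-1}(V) = ∅ ∈ τ ✓.
  V = {[ι=κ]}: π^{-1}(V) = {ι, κ} ∉ τ ✗.
  V = {[λ=μ]}: π^{-1}(V) = {λ, μ} ∉ τ ✗.
  V = {[ι=κ], [λ=μ]}: π^{-1}(V) = {ι, κ, λ, μ} ∈ τ ✓.
Open sets in the quotient: τ_Q = {{}, {[ι=κ], [λ=μ]}} (2 elements).


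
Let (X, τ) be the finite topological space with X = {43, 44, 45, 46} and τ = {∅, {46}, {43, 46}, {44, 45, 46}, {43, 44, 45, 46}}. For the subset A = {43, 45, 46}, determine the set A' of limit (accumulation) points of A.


A' = {43, 44, 45}

For each x ∈ X, list the open sets U ∈ τ with x ∈ U, then check whether U ∩ (A ∖ {x}) ≠ ∅ for every such U.
  x = 43: opens ∋ x are {43, 46}, {43, 44, 45, 46}; each meets A ∖ {43}, so x IS a limit point.
  x = 44: opens ∋ x are {44, 45, 46}, {43, 44, 45, 46}; each meets A ∖ {44}, so x IS a limit point.
  x = 45: opens ∋ x are {44, 45, 46}, {43, 44, 45, 46}; each meets A ∖ {45}, so x IS a limit point.
  x = 46: open {46} ∋ x has {46} ∩ (A ∖ {46}) = ∅, so x is NOT a limit point.
Collecting: A' = {43, 44, 45}.


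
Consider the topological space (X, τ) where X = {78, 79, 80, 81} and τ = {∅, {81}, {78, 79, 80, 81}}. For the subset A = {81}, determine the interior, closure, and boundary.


int(A) = {81}, cl(A) = {78, 79, 80, 81}, ∂A = {78, 79, 80}.

Closed sets in (X, τ) are complements of opens:
  closed(X, τ) = {∅, {78, 79, 80}, {78, 79, 80, 81}}.
int(A) = ⋃ {U ∈ τ : U ⊆ A}. Opens contained in A: ∅, {81}.
Taking the union of these: int(A) = {81}.
cl(A) = ⋂ {C closed : A ⊆ C}. Closed sets containing A: {78, 79, 80, 81}.
Intersecting these: cl(A) = {78, 79, 80, 81}.
∂A = cl(A) ∖ int(A) = {78, 79, 80, 81} ∖ {81} = {78, 79, 80}.


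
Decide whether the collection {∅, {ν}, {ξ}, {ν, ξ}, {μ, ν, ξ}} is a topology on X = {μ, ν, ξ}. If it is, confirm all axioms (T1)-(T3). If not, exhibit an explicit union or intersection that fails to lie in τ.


τ IS a topology on X.

Axiom (T1): ∅ ∈ τ? Yes; X ∈ τ? Yes.
Axiom (T2/T3): check pairwise unions and intersections of members of τ.
All pairwise intersections and unions checked — each lies in τ. Therefore τ satisfies (T1), (T2), (T3): it IS a topology on X.


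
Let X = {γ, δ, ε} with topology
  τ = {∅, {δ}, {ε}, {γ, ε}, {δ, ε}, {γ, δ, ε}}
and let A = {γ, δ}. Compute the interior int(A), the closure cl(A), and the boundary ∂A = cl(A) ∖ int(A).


int(A) = {δ}, cl(A) = {γ, δ}, ∂A = {γ}.

Closed sets in (X, τ) are complements of opens:
  closed(X, τ) = {∅, {γ}, {δ}, {γ, δ}, {γ, ε}, {γ, δ, ε}}.
int(A) = ⋃ {U ∈ τ : U ⊆ A}. Opens contained in A: ∅, {δ}.
Taking the union of these: int(A) = {δ}.
cl(A) = ⋂ {C closed : A ⊆ C}. Closed sets containing A: {γ, δ}, {γ, δ, ε}.
Intersecting these: cl(A) = {γ, δ}.
∂A = cl(A) ∖ int(A) = {γ, δ} ∖ {δ} = {γ}.


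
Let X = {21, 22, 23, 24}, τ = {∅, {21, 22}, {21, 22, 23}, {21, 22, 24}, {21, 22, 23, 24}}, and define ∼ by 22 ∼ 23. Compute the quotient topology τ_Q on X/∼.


X/∼ = {[21], [22=23], [24]}; |τ_Q| = 3.

Equivalence classes: [21], [22=23], [24].
Quotient map π: X → X/∼ sends 21 ↦ [21], 22 ↦ [22=23], 23 ↦ [22=23], 24 ↦ [24].
For each subset V ⊆ X/∼, compute π^{-1}(V) ⊆ X and check whether π^{-1}(V) ∈ τ. V is open in τ_Q iff π^{-1}(V) ∈ τ.
  V = {}: π^{-1}(V) = ∅ ∈ τ ✓.
  V = {[21]}: π^{-1}(V) = {21} ∉ τ ✗.
  V = {[22=23]}: π^{-1}(V) = {22, 23} ∉ τ ✗.
  V = {[21], [22=23]}: π^{-1}(V) = {21, 22, 23} ∈ τ ✓.
  V = {[24]}: π^{-1}(V) = {24} ∉ τ ✗.
  V = {[21], [24]}: π^{-1}(V) = {21, 24} ∉ τ ✗.
  V = {[22=23], [24]}: π^{-1}(V) = {22, 23, 24} ∉ τ ✗.
  V = {[21], [22=23], [24]}: π^{-1}(V) = {21, 22, 23, 24} ∈ τ ✓.
Open sets in the quotient: τ_Q = {{}, {[21], [22=23]}, {[21], [22=23], [24]}} (3 elements).


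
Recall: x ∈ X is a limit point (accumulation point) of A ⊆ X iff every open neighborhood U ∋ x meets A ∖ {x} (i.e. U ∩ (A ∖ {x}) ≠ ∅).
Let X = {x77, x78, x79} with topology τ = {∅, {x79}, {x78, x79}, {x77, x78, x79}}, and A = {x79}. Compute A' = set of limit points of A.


A' = {x77, x78}

For each x ∈ X, list the open sets U ∈ τ with x ∈ U, then check whether U ∩ (A ∖ {x}) ≠ ∅ for every such U.
  x = x77: opens ∋ x are {x77, x78, x79}; each meets A ∖ {x77}, so x IS a limit point.
  x = x78: opens ∋ x are {x78, x79}, {x77, x78, x79}; each meets A ∖ {x78}, so x IS a limit point.
  x = x79: open {x79} ∋ x has {x79} ∩ (A ∖ {x79}) = ∅, so x is NOT a limit point.
Collecting: A' = {x77, x78}.


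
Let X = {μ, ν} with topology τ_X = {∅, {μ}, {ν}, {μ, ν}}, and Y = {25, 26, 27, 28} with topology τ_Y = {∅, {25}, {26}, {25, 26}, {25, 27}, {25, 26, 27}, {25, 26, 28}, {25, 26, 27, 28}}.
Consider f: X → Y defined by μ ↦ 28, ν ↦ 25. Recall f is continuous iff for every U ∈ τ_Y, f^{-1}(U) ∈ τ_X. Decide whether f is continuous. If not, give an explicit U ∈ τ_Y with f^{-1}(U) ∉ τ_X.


f IS continuous.

Compute f^{-1}(U) for each U ∈ τ_Y:
  U = ∅: f^{-1}(U) = ∅ ∈ τ_X ✓.
  U = {25}: f^{-1}(U) = {ν} ∈ τ_X ✓.
  U = {26}: f^{-1}(U) = ∅ ∈ τ_X ✓.
  U = {25, 26}: f^{-1}(U) = {ν} ∈ τ_X ✓.
  U = {25, 27}: f^{-1}(U) = {ν} ∈ τ_X ✓.
  U = {25, 26, 27}: f^{-1}(U) = {ν} ∈ τ_X ✓.
  U = {25, 26, 28}: f^{-1}(U) = {μ, ν} ∈ τ_X ✓.
  U = {25, 26, 27, 28}: f^{-1}(U) = {μ, ν} ∈ τ_X ✓.
Every preimage lies in τ_X, so f IS continuous.


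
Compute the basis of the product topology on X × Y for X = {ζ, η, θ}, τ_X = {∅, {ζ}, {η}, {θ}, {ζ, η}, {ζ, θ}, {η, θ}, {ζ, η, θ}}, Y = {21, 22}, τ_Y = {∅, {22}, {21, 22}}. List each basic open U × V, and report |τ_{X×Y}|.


Basis B = {∅ × ∅, {ζ} × {22}, {η} × {22}, {θ} × {22}, {ζ} × {21, 22}, {ζ, η} × {22}, {ζ, θ} × {22}, {η} × {21, 22}, {η, θ} × {22}, {θ} × {21, 22}, {ζ, η, θ} × {22}, {ζ, η} × {21, 22}, {ζ, θ} × {21, 22}, {η, θ} × {21, 22}, {ζ, η, θ} × {21, 22}}; |τ_{X×Y}| = 27.

Enumerate products U × V with U ∈ τ_X, V ∈ τ_Y (deduplicated):
  ∅ × ∅ = {} (∅)
  {ζ} × {22} = {(ζ,22)}
  {η} × {22} = {(η,22)}
  {θ} × {22} = {(θ,22)}
  {ζ} × {21, 22} = {(ζ,21), (ζ,22)}
  {ζ, η} × {22} = {(ζ,22), (η,22)}
  {ζ, θ} × {22} = {(ζ,22), (θ,22)}
  {η} × {21, 22} = {(η,21), (η,22)}
  {η, θ} × {22} = {(η,22), (θ,22)}
  {θ} × {21, 22} = {(θ,21), (θ,22)}
  {ζ, η, θ} × {22} = {(ζ,22), (η,22), (θ,22)}
  {ζ, η} × {21, 22} = {(ζ,21), (ζ,22), (η,21), (η,22)}
  {ζ, θ} × {21, 22} = {(ζ,21), (ζ,22), (θ,21), (θ,22)}
  {η, θ} × {21, 22} = {(η,21), (η,22), (θ,21), (θ,22)}
  {ζ, η, θ} × {21, 22} = {(ζ,21), (ζ,22), (η,21), (η,22), (θ,21), (θ,22)}
These 15 distinct sets form the basis B.
Close under arbitrary unions to get τ_{X×Y}; counting gives |τ_{X×Y}| = 27.


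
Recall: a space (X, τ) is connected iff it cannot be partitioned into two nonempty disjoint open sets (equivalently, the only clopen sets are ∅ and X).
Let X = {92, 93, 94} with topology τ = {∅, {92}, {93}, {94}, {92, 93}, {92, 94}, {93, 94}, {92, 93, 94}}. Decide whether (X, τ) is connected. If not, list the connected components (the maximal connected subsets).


(X, τ) is disconnected; components = [{92}, {93}, {94}].

Find clopen sets (U ∈ τ with X ∖ U ∈ τ):
  U = ∅, X ∖ U = {92, 93, 94} — both open, so U is clopen.
  U = {92}, X ∖ U = {93, 94} — both open, so U is clopen.
  U = {93}, X ∖ U = {92, 94} — both open, so U is clopen.
  U = {94}, X ∖ U = {92, 93} — both open, so U is clopen.
  U = {92, 93}, X ∖ U = {94} — both open, so U is clopen.
  U = {92, 94}, X ∖ U = {93} — both open, so U is clopen.
  U = {93, 94}, X ∖ U = {92} — both open, so U is clopen.
  U = {92, 93, 94}, X ∖ U = ∅ — both open, so U is clopen.
Nontrivial clopen(s) exist: e.g. {92}. So (X, τ) is disconnected.
Compute connected components by grouping points that agree on all clopens:
  component: {92}
  component: {93}
  component: {94}


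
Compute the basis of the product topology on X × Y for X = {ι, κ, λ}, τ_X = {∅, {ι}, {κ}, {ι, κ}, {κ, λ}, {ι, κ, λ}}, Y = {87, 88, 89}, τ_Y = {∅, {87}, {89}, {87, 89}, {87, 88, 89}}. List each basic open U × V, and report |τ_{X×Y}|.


Basis B = {∅ × ∅, {ι} × {87}, {ι} × {89}, {κ} × {87}, {κ} × {89}, {ι} × {87, 89}, {ι, κ} × {87}, {ι, κ} × {89}, {κ} × {87, 89}, {κ, λ} × {87}, {κ, λ} × {89}, {ι} × {87, 88, 89}, {ι, κ, λ} × {87}, {ι, κ, λ} × {89}, {κ} × {87, 88, 89}, {ι, κ} × {87, 89}, {κ, λ} × {87, 89}, {ι, κ} × {87, 88, 89}, {ι, κ, λ} × {87, 89}, {κ, λ} × {87, 88, 89}, {ι, κ, λ} × {87, 88, 89}}; |τ_{X×Y}| = 70.

Enumerate products U × V with U ∈ τ_X, V ∈ τ_Y (deduplicated):
  ∅ × ∅ = {} (∅)
  {ι} × {87} = {(ι,87)}
  {ι} × {89} = {(ι,89)}
  {κ} × {87} = {(κ,87)}
  {κ} × {89} = {(κ,89)}
  {ι} × {87, 89} = {(ι,87), (ι,89)}
  {ι, κ} × {87} = {(ι,87), (κ,87)}
  {ι, κ} × {89} = {(ι,89), (κ,89)}
  {κ} × {87, 89} = {(κ,87), (κ,89)}
  {κ, λ} × {87} = {(κ,87), (λ,87)}
  {κ, λ} × {89} = {(κ,89), (λ,89)}
  {ι} × {87, 88, 89} = {(ι,87), (ι,88), (ι,89)}
  {ι, κ, λ} × {87} = {(ι,87), (κ,87), (λ,87)}
  {ι, κ, λ} × {89} = {(ι,89), (κ,89), (λ,89)}
  {κ} × {87, 88, 89} = {(κ,87), (κ,88), (κ,89)}
  {ι, κ} × {87, 89} = {(ι,87), (ι,89), (κ,87), (κ,89)}
  {κ, λ} × {87, 89} = {(κ,87), (κ,89), (λ,87), (λ,89)}
  {ι, κ} × {87, 88, 89} = {(ι,87), (ι,88), (ι,89), (κ,87), (κ,88), (κ,89)}
  {ι, κ, λ} × {87, 89} = {(ι,87), (ι,89), (κ,87), (κ,89), (λ,87), (λ,89)}
  {κ, λ} × {87, 88, 89} = {(κ,87), (κ,88), (κ,89), (λ,87), (λ,88), (λ,89)}
  {ι, κ, λ} × {87, 88, 89} = {(ι,87), (ι,88), (ι,89), (κ,87), (κ,88), (κ,89), (λ,87), (λ,88), (λ,89)}
These 21 distinct sets form the basis B.
Close under arbitrary unions to get τ_{X×Y}; counting gives |τ_{X×Y}| = 70.


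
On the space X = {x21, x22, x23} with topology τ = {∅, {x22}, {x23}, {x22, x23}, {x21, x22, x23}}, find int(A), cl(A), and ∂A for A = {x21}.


int(A) = ∅, cl(A) = {x21}, ∂A = {x21}.

Closed sets in (X, τ) are complements of opens:
  closed(X, τ) = {∅, {x21}, {x21, x22}, {x21, x23}, {x21, x22, x23}}.
int(A) = ⋃ {U ∈ τ : U ⊆ A}. Opens contained in A: ∅.
Taking the union of these: int(A) = ∅.
cl(A) = ⋂ {C closed : A ⊆ C}. Closed sets containing A: {x21}, {x21, x22}, {x21, x23}, {x21, x22, x23}.
Intersecting these: cl(A) = {x21}.
∂A = cl(A) ∖ int(A) = {x21} ∖ ∅ = {x21}.


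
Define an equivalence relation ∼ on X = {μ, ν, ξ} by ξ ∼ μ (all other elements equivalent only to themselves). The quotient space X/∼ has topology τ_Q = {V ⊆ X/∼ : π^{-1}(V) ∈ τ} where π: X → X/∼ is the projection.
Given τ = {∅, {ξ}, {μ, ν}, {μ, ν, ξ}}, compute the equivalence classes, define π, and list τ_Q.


X/∼ = {[μ=ξ], [ν]}; |τ_Q| = 2.

Equivalence classes: [μ=ξ], [ν].
Quotient map π: X → X/∼ sends μ ↦ [μ=ξ], ν ↦ [ν], ξ ↦ [μ=ξ].
For each subset V ⊆ X/∼, compute π^{-1}(V) ⊆ X and check whether π^{-1}(V) ∈ τ. V is open in τ_Q iff π^{-1}(V) ∈ τ.
  V = {}: π^{-1}(V) = ∅ ∈ τ ✓.
  V = {[μ=ξ]}: π^{-1}(V) = {μ, ξ} ∉ τ ✗.
  V = {[ν]}: π^{-1}(V) = {ν} ∉ τ ✗.
  V = {[μ=ξ], [ν]}: π^{-1}(V) = {μ, ν, ξ} ∈ τ ✓.
Open sets in the quotient: τ_Q = {{}, {[μ=ξ], [ν]}} (2 elements).


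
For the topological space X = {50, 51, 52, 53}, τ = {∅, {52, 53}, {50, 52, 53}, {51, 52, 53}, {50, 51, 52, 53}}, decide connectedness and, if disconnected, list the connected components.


(X, τ) is connected.

Find clopen sets (U ∈ τ with X ∖ U ∈ τ):
  U = ∅, X ∖ U = {50, 51, 52, 53} — both open, so U is clopen.
  U = {50, 51, 52, 53}, X ∖ U = ∅ — both open, so U is clopen.
Only trivial clopens (∅ and X) exist, so (X, τ) is connected.
Compute connected components by grouping points that agree on all clopens:
  component: {50, 51, 52, 53}


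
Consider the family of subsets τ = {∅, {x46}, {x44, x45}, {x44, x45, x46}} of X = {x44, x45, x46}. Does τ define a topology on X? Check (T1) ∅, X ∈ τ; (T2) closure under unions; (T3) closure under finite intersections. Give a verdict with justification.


τ IS a topology on X.

Axiom (T1): ∅ ∈ τ? Yes; X ∈ τ? Yes.
Axiom (T2/T3): check pairwise unions and intersections of members of τ.
All pairwise intersections and unions checked — each lies in τ. Therefore τ satisfies (T1), (T2), (T3): it IS a topology on X.


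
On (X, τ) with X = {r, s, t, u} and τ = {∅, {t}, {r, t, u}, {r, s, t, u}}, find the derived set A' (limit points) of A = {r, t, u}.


A' = {r, s, u}

For each x ∈ X, list the open sets U ∈ τ with x ∈ U, then check whether U ∩ (A ∖ {x}) ≠ ∅ for every such U.
  x = r: opens ∋ x are {r, t, u}, {r, s, t, u}; each meets A ∖ {r}, so x IS a limit point.
  x = s: opens ∋ x are {r, s, t, u}; each meets A ∖ {s}, so x IS a limit point.
  x = t: open {t} ∋ x has {t} ∩ (A ∖ {t}) = ∅, so x is NOT a limit point.
  x = u: opens ∋ x are {r, t, u}, {r, s, t, u}; each meets A ∖ {u}, so x IS a limit point.
Collecting: A' = {r, s, u}.


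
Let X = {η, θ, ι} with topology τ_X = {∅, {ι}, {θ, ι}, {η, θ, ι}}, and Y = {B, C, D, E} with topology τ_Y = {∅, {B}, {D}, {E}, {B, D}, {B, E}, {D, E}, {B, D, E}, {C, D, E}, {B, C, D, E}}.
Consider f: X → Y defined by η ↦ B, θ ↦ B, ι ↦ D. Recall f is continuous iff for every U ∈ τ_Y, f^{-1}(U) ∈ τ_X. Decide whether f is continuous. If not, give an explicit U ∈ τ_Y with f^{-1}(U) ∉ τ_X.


f is NOT continuous.

Compute f^{-1}(U) for each U ∈ τ_Y:
  U = ∅: f^{-1}(U) = ∅ ∈ τ_X ✓.
  U = {B}: f^{-1}(U) = {η, θ} ∉ τ_X ✗.
  U = {D}: f^{-1}(U) = {ι} ∈ τ_X ✓.
  U = {E}: f^{-1}(U) = ∅ ∈ τ_X ✓.
  U = {B, D}: f^{-1}(U) = {η, θ, ι} ∈ τ_X ✓.
  U = {B, E}: f^{-1}(U) = {η, θ} ∉ τ_X ✗.
  U = {D, E}: f^{-1}(U) = {ι} ∈ τ_X ✓.
  U = {B, D, E}: f^{-1}(U) = {η, θ, ι} ∈ τ_X ✓.
  U = {C, D, E}: f^{-1}(U) = {ι} ∈ τ_X ✓.
  U = {B, C, D, E}: f^{-1}(U) = {η, θ, ι} ∈ τ_X ✓.
Found U = {B} with f^{-1}(U) = {η, θ} not in τ_X. Therefore f is NOT continuous.


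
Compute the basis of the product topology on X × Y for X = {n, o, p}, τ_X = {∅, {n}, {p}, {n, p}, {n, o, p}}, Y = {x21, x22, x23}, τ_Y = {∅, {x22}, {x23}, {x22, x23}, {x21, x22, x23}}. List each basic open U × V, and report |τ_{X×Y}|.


Basis B = {∅ × ∅, {n} × {x22}, {n} × {x23}, {p} × {x22}, {p} × {x23}, {n} × {x22, x23}, {n, p} × {x22}, {n, p} × {x23}, {p} × {x22, x23}, {n} × {x21, x22, x23}, {n, o, p} × {x22}, {n, o, p} × {x23}, {p} × {x21, x22, x23}, {n, p} × {x22, x23}, {n, p} × {x21, x22, x23}, {n, o, p} × {x22, x23}, {n, o, p} × {x21, x22, x23}}; |τ_{X×Y}| = 48.

Enumerate products U × V with U ∈ τ_X, V ∈ τ_Y (deduplicated):
  ∅ × ∅ = {} (∅)
  {n} × {x22} = {(n,x22)}
  {n} × {x23} = {(n,x23)}
  {p} × {x22} = {(p,x22)}
  {p} × {x23} = {(p,x23)}
  {n} × {x22, x23} = {(n,x22), (n,x23)}
  {n, p} × {x22} = {(n,x22), (p,x22)}
  {n, p} × {x23} = {(n,x23), (p,x23)}
  {p} × {x22, x23} = {(p,x22), (p,x23)}
  {n} × {x21, x22, x23} = {(n,x21), (n,x22), (n,x23)}
  {n, o, p} × {x22} = {(n,x22), (o,x22), (p,x22)}
  {n, o, p} × {x23} = {(n,x23), (o,x23), (p,x23)}
  {p} × {x21, x22, x23} = {(p,x21), (p,x22), (p,x23)}
  {n, p} × {x22, x23} = {(n,x22), (n,x23), (p,x22), (p,x23)}
  {n, p} × {x21, x22, x23} = {(n,x21), (n,x22), (n,x23), (p,x21), (p,x22), (p,x23)}
  {n, o, p} × {x22, x23} = {(n,x22), (n,x23), (o,x22), (o,x23), (p,x22), (p,x23)}
  {n, o, p} × {x21, x22, x23} = {(n,x21), (n,x22), (n,x23), (o,x21), (o,x22), (o,x23), (p,x21), (p,x22), (p,x23)}
These 17 distinct sets form the basis B.
Close under arbitrary unions to get τ_{X×Y}; counting gives |τ_{X×Y}| = 48.


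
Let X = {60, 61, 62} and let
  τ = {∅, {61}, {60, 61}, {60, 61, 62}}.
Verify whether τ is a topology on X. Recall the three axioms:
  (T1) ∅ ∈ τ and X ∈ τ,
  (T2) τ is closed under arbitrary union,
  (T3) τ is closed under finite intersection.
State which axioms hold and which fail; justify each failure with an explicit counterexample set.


τ IS a topology on X.

Axiom (T1): ∅ ∈ τ? Yes; X ∈ τ? Yes.
Axiom (T2/T3): check pairwise unions and intersections of members of τ.
All pairwise intersections and unions checked — each lies in τ. Therefore τ satisfies (T1), (T2), (T3): it IS a topology on X.


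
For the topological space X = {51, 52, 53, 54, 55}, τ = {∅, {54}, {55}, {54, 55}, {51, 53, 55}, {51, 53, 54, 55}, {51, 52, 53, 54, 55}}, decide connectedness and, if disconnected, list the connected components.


(X, τ) is connected.

Find clopen sets (U ∈ τ with X ∖ U ∈ τ):
  U = ∅, X ∖ U = {51, 52, 53, 54, 55} — both open, so U is clopen.
  U = {51, 52, 53, 54, 55}, X ∖ U = ∅ — both open, so U is clopen.
Only trivial clopens (∅ and X) exist, so (X, τ) is connected.
Compute connected components by grouping points that agree on all clopens:
  component: {51, 52, 53, 54, 55}


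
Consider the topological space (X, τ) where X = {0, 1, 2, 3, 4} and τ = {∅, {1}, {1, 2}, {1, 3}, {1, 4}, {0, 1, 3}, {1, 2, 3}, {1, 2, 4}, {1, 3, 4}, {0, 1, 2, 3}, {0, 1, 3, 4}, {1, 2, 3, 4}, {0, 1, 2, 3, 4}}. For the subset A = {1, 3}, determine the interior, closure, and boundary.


int(A) = {1, 3}, cl(A) = {0, 1, 2, 3, 4}, ∂A = {0, 2, 4}.

Closed sets in (X, τ) are complements of opens:
  closed(X, τ) = {∅, {0}, {2}, {4}, {0, 2}, {0, 3}, {0, 4}, {2, 4}, {0, 2, 3}, {0, 2, 4}, {0, 3, 4}, {0, 2, 3, 4}, {0, 1, 2, 3, 4}}.
int(A) = ⋃ {U ∈ τ : U ⊆ A}. Opens contained in A: ∅, {1}, {1, 3}.
Taking the union of these: int(A) = {1, 3}.
cl(A) = ⋂ {C closed : A ⊆ C}. Closed sets containing A: {0, 1, 2, 3, 4}.
Intersecting these: cl(A) = {0, 1, 2, 3, 4}.
∂A = cl(A) ∖ int(A) = {0, 1, 2, 3, 4} ∖ {1, 3} = {0, 2, 4}.


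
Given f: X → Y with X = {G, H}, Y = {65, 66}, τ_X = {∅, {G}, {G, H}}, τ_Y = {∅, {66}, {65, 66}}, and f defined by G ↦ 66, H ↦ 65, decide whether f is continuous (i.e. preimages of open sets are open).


f IS continuous.

Compute f^{-1}(U) for each U ∈ τ_Y:
  U = ∅: f^{-1}(U) = ∅ ∈ τ_X ✓.
  U = {66}: f^{-1}(U) = {G} ∈ τ_X ✓.
  U = {65, 66}: f^{-1}(U) = {G, H} ∈ τ_X ✓.
Every preimage lies in τ_X, so f IS continuous.


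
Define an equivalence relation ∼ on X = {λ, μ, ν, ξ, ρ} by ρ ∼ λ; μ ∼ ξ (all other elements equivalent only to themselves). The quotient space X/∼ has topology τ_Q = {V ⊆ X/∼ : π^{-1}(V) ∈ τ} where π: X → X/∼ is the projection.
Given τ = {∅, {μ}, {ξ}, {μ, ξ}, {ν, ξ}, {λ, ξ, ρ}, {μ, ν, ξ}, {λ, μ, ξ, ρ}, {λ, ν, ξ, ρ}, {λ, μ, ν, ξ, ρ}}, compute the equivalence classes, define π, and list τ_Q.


X/∼ = {[λ=ρ], [μ=ξ], [ν]}; |τ_Q| = 5.

Equivalence classes: [λ=ρ], [μ=ξ], [ν].
Quotient map π: X → X/∼ sends λ ↦ [λ=ρ], μ ↦ [μ=ξ], ν ↦ [ν], ξ ↦ [μ=ξ], ρ ↦ [λ=ρ].
For each subset V ⊆ X/∼, compute π^{-1}(V) ⊆ X and check whether π^{-1}(V) ∈ τ. V is open in τ_Q iff π^{-1}(V) ∈ τ.
  V = {}: π^{-1}(V) = ∅ ∈ τ ✓.
  V = {[λ=ρ]}: π^{-1}(V) = {λ, ρ} ∉ τ ✗.
  V = {[μ=ξ]}: π^{-1}(V) = {μ, ξ} ∈ τ ✓.
  V = {[λ=ρ], [μ=ξ]}: π^{-1}(V) = {λ, μ, ξ, ρ} ∈ τ ✓.
  V = {[ν]}: π^{-1}(V) = {ν} ∉ τ ✗.
  V = {[λ=ρ], [ν]}: π^{-1}(V) = {λ, ν, ρ} ∉ τ ✗.
  V = {[μ=ξ], [ν]}: π^{-1}(V) = {μ, ν, ξ} ∈ τ ✓.
  V = {[λ=ρ], [μ=ξ], [ν]}: π^{-1}(V) = {λ, μ, ν, ξ, ρ} ∈ τ ✓.
Open sets in the quotient: τ_Q = {{}, {[μ=ξ]}, {[λ=ρ], [μ=ξ]}, {[μ=ξ], [ν]}, {[λ=ρ], [μ=ξ], [ν]}} (5 elements).


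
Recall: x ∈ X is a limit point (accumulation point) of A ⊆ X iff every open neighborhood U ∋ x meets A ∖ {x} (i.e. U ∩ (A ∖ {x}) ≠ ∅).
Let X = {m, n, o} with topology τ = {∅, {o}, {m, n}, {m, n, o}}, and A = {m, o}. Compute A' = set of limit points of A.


A' = {n}

For each x ∈ X, list the open sets U ∈ τ with x ∈ U, then check whether U ∩ (A ∖ {x}) ≠ ∅ for every such U.
  x = m: open {m, n} ∋ x has {m, n} ∩ (A ∖ {m}) = ∅, so x is NOT a limit point.
  x = n: opens ∋ x are {m, n}, {m, n, o}; each meets A ∖ {n}, so x IS a limit point.
  x = o: open {o} ∋ x has {o} ∩ (A ∖ {o}) = ∅, so x is NOT a limit point.
Collecting: A' = {n}.


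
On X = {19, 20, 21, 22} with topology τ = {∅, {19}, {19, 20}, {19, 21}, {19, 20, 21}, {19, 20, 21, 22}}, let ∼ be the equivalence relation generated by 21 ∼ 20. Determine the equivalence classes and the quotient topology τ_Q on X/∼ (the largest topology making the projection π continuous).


X/∼ = {[19], [20=21], [22]}; |τ_Q| = 4.

Equivalence classes: [19], [20=21], [22].
Quotient map π: X → X/∼ sends 19 ↦ [19], 20 ↦ [20=21], 21 ↦ [20=21], 22 ↦ [22].
For each subset V ⊆ X/∼, compute π^{-1}(V) ⊆ X and check whether π^{-1}(V) ∈ τ. V is open in τ_Q iff π^{-1}(V) ∈ τ.
  V = {}: π^{-1}(V) = ∅ ∈ τ ✓.
  V = {[19]}: π^{-1}(V) = {19} ∈ τ ✓.
  V = {[20=21]}: π^{-1}(V) = {20, 21} ∉ τ ✗.
  V = {[19], [20=21]}: π^{-1}(V) = {19, 20, 21} ∈ τ ✓.
  V = {[22]}: π^{-1}(V) = {22} ∉ τ ✗.
  V = {[19], [22]}: π^{-1}(V) = {19, 22} ∉ τ ✗.
  V = {[20=21], [22]}: π^{-1}(V) = {20, 21, 22} ∉ τ ✗.
  V = {[19], [20=21], [22]}: π^{-1}(V) = {19, 20, 21, 22} ∈ τ ✓.
Open sets in the quotient: τ_Q = {{}, {[19]}, {[19], [20=21]}, {[19], [20=21], [22]}} (4 elements).


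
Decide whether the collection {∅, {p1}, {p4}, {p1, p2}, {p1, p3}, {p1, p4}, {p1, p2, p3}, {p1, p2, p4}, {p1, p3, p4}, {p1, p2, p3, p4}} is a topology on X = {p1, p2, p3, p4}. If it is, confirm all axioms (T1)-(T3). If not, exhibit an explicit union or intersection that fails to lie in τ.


τ IS a topology on X.

Axiom (T1): ∅ ∈ τ? Yes; X ∈ τ? Yes.
Axiom (T2/T3): check pairwise unions and intersections of members of τ.
All pairwise intersections and unions checked — each lies in τ. Therefore τ satisfies (T1), (T2), (T3): it IS a topology on X.


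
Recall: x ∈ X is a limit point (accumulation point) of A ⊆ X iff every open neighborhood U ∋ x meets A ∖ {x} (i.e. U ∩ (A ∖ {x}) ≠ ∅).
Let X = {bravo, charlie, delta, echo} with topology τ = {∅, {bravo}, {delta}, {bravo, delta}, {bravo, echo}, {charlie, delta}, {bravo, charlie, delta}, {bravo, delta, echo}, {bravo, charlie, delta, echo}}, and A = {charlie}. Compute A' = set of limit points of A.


A' = ∅

For each x ∈ X, list the open sets U ∈ τ with x ∈ U, then check whether U ∩ (A ∖ {x}) ≠ ∅ for every such U.
  x = bravo: open {bravo} ∋ x has {bravo} ∩ (A ∖ {bravo}) = ∅, so x is NOT a limit point.
  x = charlie: open {charlie, delta} ∋ x has {charlie, delta} ∩ (A ∖ {charlie}) = ∅, so x is NOT a limit point.
  x = delta: open {delta} ∋ x has {delta} ∩ (A ∖ {delta}) = ∅, so x is NOT a limit point.
  x = echo: open {bravo, echo} ∋ x has {bravo, echo} ∩ (A ∖ {echo}) = ∅, so x is NOT a limit point.
Collecting: A' = ∅.


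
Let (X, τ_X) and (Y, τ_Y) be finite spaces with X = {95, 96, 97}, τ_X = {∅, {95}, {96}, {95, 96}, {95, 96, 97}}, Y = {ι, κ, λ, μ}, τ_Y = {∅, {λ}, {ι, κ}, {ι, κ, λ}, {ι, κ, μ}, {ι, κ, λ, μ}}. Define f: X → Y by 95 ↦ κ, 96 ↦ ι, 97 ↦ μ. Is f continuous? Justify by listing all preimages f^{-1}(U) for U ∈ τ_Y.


f IS continuous.

Compute f^{-1}(U) for each U ∈ τ_Y:
  U = ∅: f^{-1}(U) = ∅ ∈ τ_X ✓.
  U = {λ}: f^{-1}(U) = ∅ ∈ τ_X ✓.
  U = {ι, κ}: f^{-1}(U) = {95, 96} ∈ τ_X ✓.
  U = {ι, κ, λ}: f^{-1}(U) = {95, 96} ∈ τ_X ✓.
  U = {ι, κ, μ}: f^{-1}(U) = {95, 96, 97} ∈ τ_X ✓.
  U = {ι, κ, λ, μ}: f^{-1}(U) = {95, 96, 97} ∈ τ_X ✓.
Every preimage lies in τ_X, so f IS continuous.


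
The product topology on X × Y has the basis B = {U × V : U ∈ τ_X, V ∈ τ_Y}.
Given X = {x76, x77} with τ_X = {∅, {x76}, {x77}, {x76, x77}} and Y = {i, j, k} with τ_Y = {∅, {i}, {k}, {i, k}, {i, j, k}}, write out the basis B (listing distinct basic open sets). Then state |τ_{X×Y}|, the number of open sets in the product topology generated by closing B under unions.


Basis B = {∅ × ∅, {x76} × {i}, {x76} × {k}, {x77} × {i}, {x77} × {k}, {x76} × {i, k}, {x76, x77} × {i}, {x76, x77} × {k}, {x77} × {i, k}, {x76} × {i, j, k}, {x77} × {i, j, k}, {x76, x77} × {i, k}, {x76, x77} × {i, j, k}}; |τ_{X×Y}| = 25.

Enumerate products U × V with U ∈ τ_X, V ∈ τ_Y (deduplicated):
  ∅ × ∅ = {} (∅)
  {x76} × {i} = {(x76,i)}
  {x76} × {k} = {(x76,k)}
  {x77} × {i} = {(x77,i)}
  {x77} × {k} = {(x77,k)}
  {x76} × {i, k} = {(x76,i), (x76,k)}
  {x76, x77} × {i} = {(x76,i), (x77,i)}
  {x76, x77} × {k} = {(x76,k), (x77,k)}
  {x77} × {i, k} = {(x77,i), (x77,k)}
  {x76} × {i, j, k} = {(x76,i), (x76,j), (x76,k)}
  {x77} × {i, j, k} = {(x77,i), (x77,j), (x77,k)}
  {x76, x77} × {i, k} = {(x76,i), (x76,k), (x77,i), (x77,k)}
  {x76, x77} × {i, j, k} = {(x76,i), (x76,j), (x76,k), (x77,i), (x77,j), (x77,k)}
These 13 distinct sets form the basis B.
Close under arbitrary unions to get τ_{X×Y}; counting gives |τ_{X×Y}| = 25.


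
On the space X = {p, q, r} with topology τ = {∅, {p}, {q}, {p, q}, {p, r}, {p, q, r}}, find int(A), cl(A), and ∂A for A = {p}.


int(A) = {p}, cl(A) = {p, r}, ∂A = {r}.

Closed sets in (X, τ) are complements of opens:
  closed(X, τ) = {∅, {q}, {r}, {p, r}, {q, r}, {p, q, r}}.
int(A) = ⋃ {U ∈ τ : U ⊆ A}. Opens contained in A: ∅, {p}.
Taking the union of these: int(A) = {p}.
cl(A) = ⋂ {C closed : A ⊆ C}. Closed sets containing A: {p, r}, {p, q, r}.
Intersecting these: cl(A) = {p, r}.
∂A = cl(A) ∖ int(A) = {p, r} ∖ {p} = {r}.


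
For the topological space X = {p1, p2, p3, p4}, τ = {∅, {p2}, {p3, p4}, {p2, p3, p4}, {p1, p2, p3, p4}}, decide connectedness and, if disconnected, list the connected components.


(X, τ) is connected.

Find clopen sets (U ∈ τ with X ∖ U ∈ τ):
  U = ∅, X ∖ U = {p1, p2, p3, p4} — both open, so U is clopen.
  U = {p1, p2, p3, p4}, X ∖ U = ∅ — both open, so U is clopen.
Only trivial clopens (∅ and X) exist, so (X, τ) is connected.
Compute connected components by grouping points that agree on all clopens:
  component: {p1, p2, p3, p4}


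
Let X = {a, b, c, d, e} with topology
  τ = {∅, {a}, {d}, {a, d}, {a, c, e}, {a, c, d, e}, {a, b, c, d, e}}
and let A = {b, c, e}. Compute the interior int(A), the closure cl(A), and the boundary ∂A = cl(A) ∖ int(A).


int(A) = ∅, cl(A) = {b, c, e}, ∂A = {b, c, e}.

Closed sets in (X, τ) are complements of opens:
  closed(X, τ) = {∅, {b}, {b, d}, {b, c, e}, {a, b, c, e}, {b, c, d, e}, {a, b, c, d, e}}.
int(A) = ⋃ {U ∈ τ : U ⊆ A}. Opens contained in A: ∅.
Taking the union of these: int(A) = ∅.
cl(A) = ⋂ {C closed : A ⊆ C}. Closed sets containing A: {b, c, e}, {a, b, c, e}, {b, c, d, e}, {a, b, c, d, e}.
Intersecting these: cl(A) = {b, c, e}.
∂A = cl(A) ∖ int(A) = {b, c, e} ∖ ∅ = {b, c, e}.


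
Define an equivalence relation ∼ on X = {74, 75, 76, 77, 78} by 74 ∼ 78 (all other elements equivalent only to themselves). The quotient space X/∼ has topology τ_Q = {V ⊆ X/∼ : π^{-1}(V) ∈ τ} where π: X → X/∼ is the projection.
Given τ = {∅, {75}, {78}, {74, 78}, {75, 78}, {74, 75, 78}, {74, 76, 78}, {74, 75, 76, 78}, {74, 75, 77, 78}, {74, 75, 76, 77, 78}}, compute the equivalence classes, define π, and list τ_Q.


X/∼ = {[74=78], [75], [76], [77]}; |τ_Q| = 8.

Equivalence classes: [74=78], [75], [76], [77].
Quotient map π: X → X/∼ sends 74 ↦ [74=78], 75 ↦ [75], 76 ↦ [76], 77 ↦ [77], 78 ↦ [74=78].
For each subset V ⊆ X/∼, compute π^{-1}(V) ⊆ X and check whether π^{-1}(V) ∈ τ. V is open in τ_Q iff π^{-1}(V) ∈ τ.
  V = {}: π^{-1}(V) = ∅ ∈ τ ✓.
  V = {[74=78]}: π^{-1}(V) = {74, 78} ∈ τ ✓.
  V = {[75]}: π^{-1}(V) = {75} ∈ τ ✓.
  V = {[74=78], [75]}: π^{-1}(V) = {74, 75, 78} ∈ τ ✓.
  V = {[76]}: π^{-1}(V) = {76} ∉ τ ✗.
  V = {[74=78], [76]}: π^{-1}(V) = {74, 76, 78} ∈ τ ✓.
  V = {[75], [76]}: π^{-1}(V) = {75, 76} ∉ τ ✗.
  V = {[74=78], [75], [76]}: π^{-1}(V) = {74, 75, 76, 78} ∈ τ ✓.
  V = {[77]}: π^{-1}(V) = {77} ∉ τ ✗.
  V = {[74=78], [77]}: π^{-1}(V) = {74, 77, 78} ∉ τ ✗.
  V = {[75], [77]}: π^{-1}(V) = {75, 77} ∉ τ ✗.
  V = {[74=78], [75], [77]}: π^{-1}(V) = {74, 75, 77, 78} ∈ τ ✓.
  V = {[76], [77]}: π^{-1}(V) = {76, 77} ∉ τ ✗.
  V = {[74=78], [76], [77]}: π^{-1}(V) = {74, 76, 77, 78} ∉ τ ✗.
  V = {[75], [76], [77]}: π^{-1}(V) = {75, 76, 77} ∉ τ ✗.
  V = {[74=78], [75], [76], [77]}: π^{-1}(V) = {74, 75, 76, 77, 78} ∈ τ ✓.
Open sets in the quotient: τ_Q = {{}, {[74=78]}, {[75]}, {[74=78], [75]}, {[74=78], [76]}, {[74=78], [75], [76]}, {[74=78], [75], [77]}, {[74=78], [75], [76], [77]}} (8 elements).


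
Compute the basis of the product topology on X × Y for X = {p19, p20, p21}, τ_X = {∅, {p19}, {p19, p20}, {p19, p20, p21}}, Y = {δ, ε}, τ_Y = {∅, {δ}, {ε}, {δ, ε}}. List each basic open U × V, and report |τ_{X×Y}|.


Basis B = {∅ × ∅, {p19} × {δ}, {p19} × {ε}, {p19} × {δ, ε}, {p19, p20} × {δ}, {p19, p20} × {ε}, {p19, p20, p21} × {δ}, {p19, p20, p21} × {ε}, {p19, p20} × {δ, ε}, {p19, p20, p21} × {δ, ε}}; |τ_{X×Y}| = 16.

Enumerate products U × V with U ∈ τ_X, V ∈ τ_Y (deduplicated):
  ∅ × ∅ = {} (∅)
  {p19} × {δ} = {(p19,δ)}
  {p19} × {ε} = {(p19,ε)}
  {p19} × {δ, ε} = {(p19,δ), (p19,ε)}
  {p19, p20} × {δ} = {(p19,δ), (p20,δ)}
  {p19, p20} × {ε} = {(p19,ε), (p20,ε)}
  {p19, p20, p21} × {δ} = {(p19,δ), (p20,δ), (p21,δ)}
  {p19, p20, p21} × {ε} = {(p19,ε), (p20,ε), (p21,ε)}
  {p19, p20} × {δ, ε} = {(p19,δ), (p19,ε), (p20,δ), (p20,ε)}
  {p19, p20, p21} × {δ, ε} = {(p19,δ), (p19,ε), (p20,δ), (p20,ε), (p21,δ), (p21,ε)}
These 10 distinct sets form the basis B.
Close under arbitrary unions to get τ_{X×Y}; counting gives |τ_{X×Y}| = 16.


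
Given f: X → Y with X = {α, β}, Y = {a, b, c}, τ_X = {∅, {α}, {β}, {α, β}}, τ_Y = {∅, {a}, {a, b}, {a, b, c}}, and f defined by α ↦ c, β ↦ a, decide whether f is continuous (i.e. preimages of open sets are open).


f IS continuous.

Compute f^{-1}(U) for each U ∈ τ_Y:
  U = ∅: f^{-1}(U) = ∅ ∈ τ_X ✓.
  U = {a}: f^{-1}(U) = {β} ∈ τ_X ✓.
  U = {a, b}: f^{-1}(U) = {β} ∈ τ_X ✓.
  U = {a, b, c}: f^{-1}(U) = {α, β} ∈ τ_X ✓.
Every preimage lies in τ_X, so f IS continuous.


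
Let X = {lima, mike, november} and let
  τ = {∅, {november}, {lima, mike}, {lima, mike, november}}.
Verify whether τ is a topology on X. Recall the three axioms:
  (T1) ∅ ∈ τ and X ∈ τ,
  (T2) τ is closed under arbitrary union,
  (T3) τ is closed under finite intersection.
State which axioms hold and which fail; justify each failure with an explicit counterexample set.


τ IS a topology on X.

Axiom (T1): ∅ ∈ τ? Yes; X ∈ τ? Yes.
Axiom (T2/T3): check pairwise unions and intersections of members of τ.
All pairwise intersections and unions checked — each lies in τ. Therefore τ satisfies (T1), (T2), (T3): it IS a topology on X.


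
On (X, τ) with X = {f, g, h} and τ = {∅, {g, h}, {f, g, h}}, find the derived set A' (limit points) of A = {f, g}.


A' = {f, h}

For each x ∈ X, list the open sets U ∈ τ with x ∈ U, then check whether U ∩ (A ∖ {x}) ≠ ∅ for every such U.
  x = f: opens ∋ x are {f, g, h}; each meets A ∖ {f}, so x IS a limit point.
  x = g: open {g, h} ∋ x has {g, h} ∩ (A ∖ {g}) = ∅, so x is NOT a limit point.
  x = h: opens ∋ x are {g, h}, {f, g, h}; each meets A ∖ {h}, so x IS a limit point.
Collecting: A' = {f, h}.


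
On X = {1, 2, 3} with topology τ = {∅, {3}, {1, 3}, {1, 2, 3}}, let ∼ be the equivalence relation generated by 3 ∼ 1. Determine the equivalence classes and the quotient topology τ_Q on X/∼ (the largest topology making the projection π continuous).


X/∼ = {[1=3], [2]}; |τ_Q| = 3.

Equivalence classes: [1=3], [2].
Quotient map π: X → X/∼ sends 1 ↦ [1=3], 2 ↦ [2], 3 ↦ [1=3].
For each subset V ⊆ X/∼, compute π^{-1}(V) ⊆ X and check whether π^{-1}(V) ∈ τ. V is open in τ_Q iff π^{-1}(V) ∈ τ.
  V = {}: π^{-1}(V) = ∅ ∈ τ ✓.
  V = {[1=3]}: π^{-1}(V) = {1, 3} ∈ τ ✓.
  V = {[2]}: π^{-1}(V) = {2} ∉ τ ✗.
  V = {[1=3], [2]}: π^{-1}(V) = {1, 2, 3} ∈ τ ✓.
Open sets in the quotient: τ_Q = {{}, {[1=3]}, {[1=3], [2]}} (3 elements).


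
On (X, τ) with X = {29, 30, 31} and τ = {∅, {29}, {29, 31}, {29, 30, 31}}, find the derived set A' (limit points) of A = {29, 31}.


A' = {30, 31}

For each x ∈ X, list the open sets U ∈ τ with x ∈ U, then check whether U ∩ (A ∖ {x}) ≠ ∅ for every such U.
  x = 29: open {29} ∋ x has {29} ∩ (A ∖ {29}) = ∅, so x is NOT a limit point.
  x = 30: opens ∋ x are {29, 30, 31}; each meets A ∖ {30}, so x IS a limit point.
  x = 31: opens ∋ x are {29, 31}, {29, 30, 31}; each meets A ∖ {31}, so x IS a limit point.
Collecting: A' = {30, 31}.


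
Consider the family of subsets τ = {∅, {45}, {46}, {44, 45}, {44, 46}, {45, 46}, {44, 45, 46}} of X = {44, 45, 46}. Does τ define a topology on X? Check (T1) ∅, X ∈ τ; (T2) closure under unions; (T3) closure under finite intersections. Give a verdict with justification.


τ is NOT a topology on X.

Axiom (T1): ∅ ∈ τ? Yes; X ∈ τ? Yes.
Axiom (T2/T3): check pairwise unions and intersections of members of τ.
Counterexample for (T3): {44, 45} ∩ {44, 46} = {44} ∉ τ. Therefore τ is NOT a topology.


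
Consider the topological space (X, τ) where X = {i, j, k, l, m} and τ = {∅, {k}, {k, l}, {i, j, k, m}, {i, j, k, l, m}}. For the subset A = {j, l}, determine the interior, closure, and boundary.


int(A) = ∅, cl(A) = {i, j, l, m}, ∂A = {i, j, l, m}.

Closed sets in (X, τ) are complements of opens:
  closed(X, τ) = {∅, {l}, {i, j, m}, {i, j, l, m}, {i, j, k, l, m}}.
int(A) = ⋃ {U ∈ τ : U ⊆ A}. Opens contained in A: ∅.
Taking the union of these: int(A) = ∅.
cl(A) = ⋂ {C closed : A ⊆ C}. Closed sets containing A: {i, j, l, m}, {i, j, k, l, m}.
Intersecting these: cl(A) = {i, j, l, m}.
∂A = cl(A) ∖ int(A) = {i, j, l, m} ∖ ∅ = {i, j, l, m}.


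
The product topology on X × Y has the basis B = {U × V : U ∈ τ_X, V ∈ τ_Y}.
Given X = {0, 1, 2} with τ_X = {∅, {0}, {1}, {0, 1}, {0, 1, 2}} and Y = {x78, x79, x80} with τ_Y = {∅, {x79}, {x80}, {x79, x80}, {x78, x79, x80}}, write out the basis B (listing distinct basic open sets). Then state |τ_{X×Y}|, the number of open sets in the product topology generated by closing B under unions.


Basis B = {∅ × ∅, {0} × {x79}, {0} × {x80}, {1} × {x79}, {1} × {x80}, {0} × {x79, x80}, {0, 1} × {x79}, {0, 1} × {x80}, {1} × {x79, x80}, {0} × {x78, x79, x80}, {0, 1, 2} × {x79}, {0, 1, 2} × {x80}, {1} × {x78, x79, x80}, {0, 1} × {x79, x80}, {0, 1} × {x78, x79, x80}, {0, 1, 2} × {x79, x80}, {0, 1, 2} × {x78, x79, x80}}; |τ_{X×Y}| = 48.

Enumerate products U × V with U ∈ τ_X, V ∈ τ_Y (deduplicated):
  ∅ × ∅ = {} (∅)
  {0} × {x79} = {(0,x79)}
  {0} × {x80} = {(0,x80)}
  {1} × {x79} = {(1,x79)}
  {1} × {x80} = {(1,x80)}
  {0} × {x79, x80} = {(0,x79), (0,x80)}
  {0, 1} × {x79} = {(0,x79), (1,x79)}
  {0, 1} × {x80} = {(0,x80), (1,x80)}
  {1} × {x79, x80} = {(1,x79), (1,x80)}
  {0} × {x78, x79, x80} = {(0,x78), (0,x79), (0,x80)}
  {0, 1, 2} × {x79} = {(0,x79), (1,x79), (2,x79)}
  {0, 1, 2} × {x80} = {(0,x80), (1,x80), (2,x80)}
  {1} × {x78, x79, x80} = {(1,x78), (1,x79), (1,x80)}
  {0, 1} × {x79, x80} = {(0,x79), (0,x80), (1,x79), (1,x80)}
  {0, 1} × {x78, x79, x80} = {(0,x78), (0,x79), (0,x80), (1,x78), (1,x79), (1,x80)}
  {0, 1, 2} × {x79, x80} = {(0,x79), (0,x80), (1,x79), (1,x80), (2,x79), (2,x80)}
  {0, 1, 2} × {x78, x79, x80} = {(0,x78), (0,x79), (0,x80), (1,x78), (1,x79), (1,x80), (2,x78), (2,x79), (2,x80)}
These 17 distinct sets form the basis B.
Close under arbitrary unions to get τ_{X×Y}; counting gives |τ_{X×Y}| = 48.


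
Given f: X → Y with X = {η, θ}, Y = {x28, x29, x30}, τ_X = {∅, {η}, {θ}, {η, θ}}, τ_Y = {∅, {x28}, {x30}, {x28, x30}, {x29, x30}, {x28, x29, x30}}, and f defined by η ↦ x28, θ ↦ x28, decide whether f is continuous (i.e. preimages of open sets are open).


f IS continuous.

Compute f^{-1}(U) for each U ∈ τ_Y:
  U = ∅: f^{-1}(U) = ∅ ∈ τ_X ✓.
  U = {x28}: f^{-1}(U) = {η, θ} ∈ τ_X ✓.
  U = {x30}: f^{-1}(U) = ∅ ∈ τ_X ✓.
  U = {x28, x30}: f^{-1}(U) = {η, θ} ∈ τ_X ✓.
  U = {x29, x30}: f^{-1}(U) = ∅ ∈ τ_X ✓.
  U = {x28, x29, x30}: f^{-1}(U) = {η, θ} ∈ τ_X ✓.
Every preimage lies in τ_X, so f IS continuous.


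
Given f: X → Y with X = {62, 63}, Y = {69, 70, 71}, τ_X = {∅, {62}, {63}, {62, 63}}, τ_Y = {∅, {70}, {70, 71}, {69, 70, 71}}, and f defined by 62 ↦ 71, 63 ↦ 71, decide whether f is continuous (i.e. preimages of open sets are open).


f IS continuous.

Compute f^{-1}(U) for each U ∈ τ_Y:
  U = ∅: f^{-1}(U) = ∅ ∈ τ_X ✓.
  U = {70}: f^{-1}(U) = ∅ ∈ τ_X ✓.
  U = {70, 71}: f^{-1}(U) = {62, 63} ∈ τ_X ✓.
  U = {69, 70, 71}: f^{-1}(U) = {62, 63} ∈ τ_X ✓.
Every preimage lies in τ_X, so f IS continuous.


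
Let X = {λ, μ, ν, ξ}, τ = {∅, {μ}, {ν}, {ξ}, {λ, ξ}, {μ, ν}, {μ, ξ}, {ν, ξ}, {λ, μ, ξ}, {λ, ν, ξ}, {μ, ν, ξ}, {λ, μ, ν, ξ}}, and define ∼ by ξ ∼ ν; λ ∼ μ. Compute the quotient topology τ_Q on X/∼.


X/∼ = {[λ=μ], [ν=ξ]}; |τ_Q| = 3.

Equivalence classes: [λ=μ], [ν=ξ].
Quotient map π: X → X/∼ sends λ ↦ [λ=μ], μ ↦ [λ=μ], ν ↦ [ν=ξ], ξ ↦ [ν=ξ].
For each subset V ⊆ X/∼, compute π^{-1}(V) ⊆ X and check whether π^{-1}(V) ∈ τ. V is open in τ_Q iff π^{-1}(V) ∈ τ.
  V = {}: π^{-1}(V) = ∅ ∈ τ ✓.
  V = {[λ=μ]}: π^{-1}(V) = {λ, μ} ∉ τ ✗.
  V = {[ν=ξ]}: π^{-1}(V) = {ν, ξ} ∈ τ ✓.
  V = {[λ=μ], [ν=ξ]}: π^{-1}(V) = {λ, μ, ν, ξ} ∈ τ ✓.
Open sets in the quotient: τ_Q = {{}, {[ν=ξ]}, {[λ=μ], [ν=ξ]}} (3 elements).
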